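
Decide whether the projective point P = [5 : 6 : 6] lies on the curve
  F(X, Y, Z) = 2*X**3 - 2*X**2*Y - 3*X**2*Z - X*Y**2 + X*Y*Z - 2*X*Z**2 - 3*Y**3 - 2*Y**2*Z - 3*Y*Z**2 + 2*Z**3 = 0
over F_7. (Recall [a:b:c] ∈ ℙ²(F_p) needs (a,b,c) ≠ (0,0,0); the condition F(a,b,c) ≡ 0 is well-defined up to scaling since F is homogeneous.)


F(5,6,6) ≡ 0 (mod 7); P is on the curve.

Evaluate F(5, 6, 6) term-by-term (mod 7).
  2*X**3 ↦ 2·125·1·1 = 250
  -2*X**2*Y ↦ -2·25·6·1 = -300
  -3*X**2*Z ↦ -3·25·1·6 = -450
  -X*Y**2 ↦ -1·5·36·1 = -180
  X*Y*Z ↦ 1·5·6·6 = 180
  -2*X*Z**2 ↦ -2·5·1·36 = -360
  -3*Y**3 ↦ -3·1·216·1 = -648
  -2*Y**2*Z ↦ -2·1·36·6 = -432
  -3*Y*Z**2 ↦ -3·1·6·36 = -648
  2*Z**3 ↦ 2·1·1·216 = 432
Sum: F(5, 6, 6) = (250) + (-300) + (-450) + (-180) + (180) + (-360) + (-648) + (-432) + (-648) + (432) = -2156.
Reducing mod 7: -2156 ≡ 0 (mod 7).
Since F(a, b, c) ≡ 0 (mod 7), P lies on the curve.


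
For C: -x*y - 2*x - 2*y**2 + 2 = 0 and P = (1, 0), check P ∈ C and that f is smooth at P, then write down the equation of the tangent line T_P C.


Tangent line at P: -2*x - y + 2 = 0.

Step 1: f(1, 0) = 0, so P lies on C.
Step 2: partial derivatives
  f_x(x, y) = -y - 2, f_y(x, y) = -x - 4*y.
  f_x(P) = -2, f_y(P) = -1 (gradient nonzero, so P is smooth).
Step 3: tangent line at P: -2·(x − 1) + -1·(y − 0) = 0.
Expanding: -2*x - y + 2 = 0.


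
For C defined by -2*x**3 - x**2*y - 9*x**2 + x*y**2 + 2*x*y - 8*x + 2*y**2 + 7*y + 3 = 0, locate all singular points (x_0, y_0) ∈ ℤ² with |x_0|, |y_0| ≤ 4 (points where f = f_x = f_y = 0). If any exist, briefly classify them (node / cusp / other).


Singular points: {(-1, -2)}; classification: node.

Compute partial derivatives:
  f_x = -6*x**2 - 2*x*y - 18*x + y**2 + 2*y - 8.
  f_y = -x**2 + 2*x*y + 2*x + 4*y + 7.
Scan x_0 ∈ {−4, ..., 4}. For each x_0, f_y(x_0, y) is a polynomial in y; find its integer roots y ∈ {−4, ..., 4}, then test f_x and f at those candidates.
  x = -4: f_y(-4, y) = -4*y - 17; no integer root y with |y| ≤ 4.
  x = -3: f_y(-3, y) = -2*y - 8; vanishes at y ∈ {-4}. (-3, -4): f_x = -24 ≠ 0.
  x = -2: f_y(-2, y) = -1; no integer root y with |y| ≤ 4.
  x = -1: f_y(-1, y) = 2*y + 4; vanishes at y ∈ {-2}. (-1, -2): f_x = 0, f = 0 — SINGULAR.
  x = 0: f_y(0, y) = 4*y + 7; no integer root y with |y| ≤ 4.
  x = 1: f_y(1, y) = 6*y + 8; no integer root y with |y| ≤ 4.
  x = 2: f_y(2, y) = 8*y + 7; no integer root y with |y| ≤ 4.
  x = 3: f_y(3, y) = 10*y + 4; no integer root y with |y| ≤ 4.
  x = 4: f_y(4, y) = 12*y - 1; no integer root y with |y| ≤ 4.
Only singular point on the grid: (-1, -2).
Classify: substitute x = -1 + u, y = -2 + v and expand: f = -2*u**3 - u**2*v - u**2 + u*v**2 + v**2.
No constant or linear terms (consistent with a singular point). Quadratic part: -u**2 + v**2. Cubic part: -2*u**3 - u**2*v + u*v**2.
The quadratic part v**2 - u**2 = (v − u)(v + u) splits into two distinct linear factors, so there are two distinct tangent lines y − -2 = ±(x − -1) — this is a node (ordinary double point).
Classification: node.


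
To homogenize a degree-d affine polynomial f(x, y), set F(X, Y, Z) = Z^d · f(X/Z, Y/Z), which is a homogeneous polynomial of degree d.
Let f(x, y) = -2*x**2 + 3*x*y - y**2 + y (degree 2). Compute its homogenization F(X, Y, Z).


F(X, Y, Z) = -2*X**2 + 3*X*Y - Y**2 + Y*Z

deg(f) = 2.
Substitute x = X/Z, y = Y/Z into f, then multiply by Z^2.
  monomial -2·x^2·y^0 ↦ -2·X^2·Y^0·Z^0.
  monomial 3·x^1·y^1 ↦ 3·X^1·Y^1·Z^0.
  monomial -1·x^0·y^2 ↦ -1·X^0·Y^2·Z^0.
  monomial 1·x^0·y^1 ↦ 1·X^0·Y^1·Z^1.
Collecting: F(X, Y, Z) = -2*X**2 + 3*X*Y - Y**2 + Y*Z.


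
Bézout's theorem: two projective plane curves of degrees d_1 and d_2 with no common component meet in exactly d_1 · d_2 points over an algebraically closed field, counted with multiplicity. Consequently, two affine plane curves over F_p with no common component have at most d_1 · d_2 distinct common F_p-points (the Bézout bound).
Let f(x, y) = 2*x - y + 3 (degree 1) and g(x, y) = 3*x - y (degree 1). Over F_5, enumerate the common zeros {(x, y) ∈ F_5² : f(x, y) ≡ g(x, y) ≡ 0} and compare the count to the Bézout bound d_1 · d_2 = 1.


Common zeros: {(3, 4)}; count = 1; Bézout bound = 1.

deg(f) = 1, deg(g) = 1, so Bézout bound = 1.
Scan x ∈ F_5. For each x, list the y ∈ F_5 with f(x, y) ≡ 0 and those with g(x, y) ≡ 0 (mod 5); the common zeros in that column are the intersection.
  x = 0: f ≡ 0 at y ∈ {3}; g ≡ 0 at y ∈ {0}; common: ∅.
  x = 1: f ≡ 0 at y ∈ {0}; g ≡ 0 at y ∈ {3}; common: ∅.
  x = 2: f ≡ 0 at y ∈ {2}; g ≡ 0 at y ∈ {1}; common: ∅.
  x = 3: f ≡ 0 at y ∈ {4}; g ≡ 0 at y ∈ {4}; common: {4}.
  x = 4: f ≡ 0 at y ∈ {1}; g ≡ 0 at y ∈ {2}; common: ∅.
Collecting: common zeros = {(3, 4)}, so the count is 1.
Comparison with the Bézout bound: 1 ≤ 1 = deg(f)·deg(g), as expected for curves with no common component (the bound is attained).


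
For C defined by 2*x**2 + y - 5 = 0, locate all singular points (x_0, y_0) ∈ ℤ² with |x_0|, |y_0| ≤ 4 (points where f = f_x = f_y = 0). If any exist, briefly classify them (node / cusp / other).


No singular points in the scanned grid; C is smooth there.

Compute partial derivatives:
  f_x = 4*x.
  f_y = 1.
f_y = 1 is a nonzero constant, so f_y never vanishes: no point (x, y) can satisfy f = f_x = f_y = 0. In particular no (x, y) ∈ {−4, ..., 4}² is singular; the curve is smooth.


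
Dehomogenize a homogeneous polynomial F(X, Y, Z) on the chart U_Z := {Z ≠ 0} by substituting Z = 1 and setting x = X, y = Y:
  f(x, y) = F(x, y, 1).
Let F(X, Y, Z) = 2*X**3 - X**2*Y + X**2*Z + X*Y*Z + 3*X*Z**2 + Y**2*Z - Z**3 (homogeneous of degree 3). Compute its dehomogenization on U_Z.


f(x, y) = 2*x**3 - x**2*y + x**2 + x*y + 3*x + y**2 - 1

On U_Z we set Z = 1. Each monomial c·X^i·Y^j·Z^k in F becomes c·x^i·y^j·1^k = c·x^i·y^j.
Substituting Z = 1: F(X, Y, 1) = 2*x**3 - x**2*y + x**2 + x*y + 3*x + y**2 - 1.
Note: deg(f) ≤ deg(F) = 3; strict inequality happens when F is divisible by Z (lost terms).


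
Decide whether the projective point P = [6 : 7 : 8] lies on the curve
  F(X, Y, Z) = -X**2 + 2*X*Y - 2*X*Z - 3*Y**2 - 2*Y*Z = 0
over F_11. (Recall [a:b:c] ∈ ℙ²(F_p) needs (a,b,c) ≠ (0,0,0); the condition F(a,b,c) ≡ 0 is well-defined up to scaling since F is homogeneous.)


F(6,7,8) ≡ 1 (mod 11); P is NOT on the curve.

Evaluate F(6, 7, 8) term-by-term (mod 11).
  -X**2 ↦ -1·36·1·1 = -36
  2*X*Y ↦ 2·6·7·1 = 84
  -2*X*Z ↦ -2·6·1·8 = -96
  -3*Y**2 ↦ -3·1·49·1 = -147
  -2*Y*Z ↦ -2·1·7·8 = -112
Sum: F(6, 7, 8) = (-36) + (84) + (-96) + (-147) + (-112) = -307.
Reducing mod 11: -307 ≡ 1 (mod 11).
Since F(a, b, c) ≡ 1 ≠ 0 (mod 11), P does NOT lie on the curve.


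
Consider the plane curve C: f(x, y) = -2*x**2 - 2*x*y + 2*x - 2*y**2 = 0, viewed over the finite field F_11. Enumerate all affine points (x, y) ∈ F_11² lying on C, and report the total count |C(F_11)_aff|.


Affine F_11-points: {(0, 0), (1, 0), (1, 10), (4, 3), (4, 4), (5, 3), (6, 7), (6, 9), (8, 5), (8, 9), (10, 5), (10, 7)}; count = 12.

For each of the 121 pairs (x, y) ∈ F_11², evaluate f(x, y) mod 11. Record the zeros.
  x = 0: [0↦0, 1↦9, 2↦3, 3↦4, 4↦1, 5↦5, 6↦5, 7↦1, 8↦4, 9↦3, 10↦9]  zeros at y ∈ {0}
  x = 1: [0↦0, 1↦7, 2↦10, 3↦9, 4↦4, 5↦6, 6↦4, 7↦9, 8↦10, 9↦7, 10↦0]  zeros at y ∈ {0, 10}
  x = 2: [0↦7, 1↦1, 2↦2, 3↦10, 4↦3, 5↦3, 6↦10, 7↦2, 8↦1, 9↦7, 10↦9]  zeros at y ∈ ∅
  x = 3: [0↦10, 1↦2, 2↦1, 3↦7, 4↦9, 5↦7, 6↦1, 7↦2, 8↦10, 9↦3, 10↦3]  zeros at y ∈ ∅
  x = 4: [0↦9, 1↦10, 2↦7, 3↦0, 4↦0, 5↦7, 6↦10, 7↦9, 8↦4, 9↦6, 10↦4]  zeros at y ∈ {3, 4}
  x = 5: [0↦4, 1↦3, 2↦9, 3↦0, 4↦9, 5↦3, 6↦4, 7↦1, 8↦5, 9↦5, 10↦1]  zeros at y ∈ {3}
  x = 6: [0↦6, 1↦3, 2↦7, 3↦7, 4↦3, 5↦6, 6↦5, 7↦0, 8↦2, 9↦0, 10↦5]  zeros at y ∈ {7, 9}
  x = 7: [0↦4, 1↦10, 2↦1, 3↦10, 4↦4, 5↦5, 6↦2, 7↦6, 8↦6, 9↦2, 10↦5]  zeros at y ∈ ∅
  x = 8: [0↦9, 1↦2, 2↦2, 3↦9, 4↦1, 5↦0, 6↦6, 7↦8, 8↦6, 9↦0, 10↦1]  zeros at y ∈ {5, 9}
  x = 9: [0↦10, 1↦1, 2↦10, 3↦4, 4↦5, 5↦2, 6↦6, 7↦6, 8↦2, 9↦5, 10↦4]  zeros at y ∈ ∅
  x = 10: [0↦7, 1↦7, 2↦3, 3↦6, 4↦5, 5↦0, 6↦2, 7↦0, 8↦5, 9↦6, 10↦3]  zeros at y ∈ {5, 7}
Collecting zeros: affine points = {(0, 0), (1, 0), (1, 10), (4, 3), (4, 4), (5, 3), (6, 7), (6, 9), (8, 5), (8, 9), (10, 5), (10, 7)}.
Total count |C(F_11)_aff| = 12.


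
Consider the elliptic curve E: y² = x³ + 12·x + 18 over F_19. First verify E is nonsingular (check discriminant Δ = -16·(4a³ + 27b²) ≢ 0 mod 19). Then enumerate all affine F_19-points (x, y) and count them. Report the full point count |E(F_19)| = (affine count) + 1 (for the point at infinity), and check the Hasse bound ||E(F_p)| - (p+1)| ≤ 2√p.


Affine points = {(3, 9), (3, 10), (4, 4), (4, 15), (9, 0), (10, 6), (10, 13), (12, 3), (12, 16), (14, 2), (14, 17), (15, 1), (15, 18), (17, 9), (17, 10), (18, 9), (18, 10)}; affine count = 17; |E(F_19)| = 18.

Discriminant check: Δ ∝ 4a³ + 27b² = 4·12³ + 27·18² = 4·1728 + 27·324 ≡ 4 (mod 19). Nonzero ⇒ E is nonsingular.
For each x ∈ F_19, compute rhs = x³ + 12·x + 18 mod 19, then count y ∈ F_19 with y² ≡ rhs.
  x = 0: rhs = 18, matching y values: none (0 points).
  x = 1: rhs = 12, matching y values: none (0 points).
  x = 2: rhs = 12, matching y values: none (0 points).
  x = 3: rhs = 5, matching y values: 9, 10 (2 points).
  x = 4: rhs = 16, matching y values: 4, 15 (2 points).
  x = 5: rhs = 13, matching y values: none (0 points).
  x = 6: rhs = 2, matching y values: none (0 points).
  x = 7: rhs = 8, matching y values: none (0 points).
  x = 8: rhs = 18, matching y values: none (0 points).
  x = 9: rhs = 0, matching y values: 0 (1 points).
  x = 10: rhs = 17, matching y values: 6, 13 (2 points).
  x = 11: rhs = 18, matching y values: none (0 points).
  x = 12: rhs = 9, matching y values: 3, 16 (2 points).
  x = 13: rhs = 15, matching y values: none (0 points).
  x = 14: rhs = 4, matching y values: 2, 17 (2 points).
  x = 15: rhs = 1, matching y values: 1, 18 (2 points).
  x = 16: rhs = 12, matching y values: none (0 points).
  x = 17: rhs = 5, matching y values: 9, 10 (2 points).
  x = 18: rhs = 5, matching y values: 9, 10 (2 points).
Total affine count: 17.
Full point count |E(F_19)| = 17 + 1 = 18.
Hasse bound: |18 − (19+1)| = |-2| = 2 ≤ 2√19 ≈ 8.7178 ✓.


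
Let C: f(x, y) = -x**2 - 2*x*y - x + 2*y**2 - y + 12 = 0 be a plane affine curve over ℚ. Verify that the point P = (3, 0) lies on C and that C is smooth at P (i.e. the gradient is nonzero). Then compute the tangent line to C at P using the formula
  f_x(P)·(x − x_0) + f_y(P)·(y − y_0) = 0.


Tangent line at P: -7*x - 7*y + 21 = 0.

Step 1: f(3, 0) = 0, so P lies on C.
Step 2: partial derivatives
  f_x(x, y) = -2*x - 2*y - 1, f_y(x, y) = -2*x + 4*y - 1.
  f_x(P) = -7, f_y(P) = -7 (gradient nonzero, so P is smooth).
Step 3: tangent line at P: -7·(x − 3) + -7·(y − 0) = 0.
Expanding: -7*x - 7*y + 21 = 0.


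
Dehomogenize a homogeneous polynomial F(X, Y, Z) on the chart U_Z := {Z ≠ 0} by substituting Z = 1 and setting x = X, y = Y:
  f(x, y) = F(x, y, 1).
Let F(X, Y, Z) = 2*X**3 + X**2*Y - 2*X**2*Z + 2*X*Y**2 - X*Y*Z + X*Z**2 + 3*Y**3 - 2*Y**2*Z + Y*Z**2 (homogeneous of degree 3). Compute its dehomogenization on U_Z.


f(x, y) = 2*x**3 + x**2*y - 2*x**2 + 2*x*y**2 - x*y + x + 3*y**3 - 2*y**2 + y

On U_Z we set Z = 1. Each monomial c·X^i·Y^j·Z^k in F becomes c·x^i·y^j·1^k = c·x^i·y^j.
Substituting Z = 1: F(X, Y, 1) = 2*x**3 + x**2*y - 2*x**2 + 2*x*y**2 - x*y + x + 3*y**3 - 2*y**2 + y.
Note: deg(f) ≤ deg(F) = 3; strict inequality happens when F is divisible by Z (lost terms).


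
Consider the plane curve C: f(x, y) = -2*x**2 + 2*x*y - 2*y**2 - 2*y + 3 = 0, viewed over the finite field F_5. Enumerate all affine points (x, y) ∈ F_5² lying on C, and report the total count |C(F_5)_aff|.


Affine F_5-points: {(2, 0), (2, 1), (3, 0), (3, 2), (4, 1), (4, 2)}; count = 6.

For each of the 25 pairs (x, y) ∈ F_5², evaluate f(x, y) mod 5. Record the zeros.
  x = 0: [0↦3, 1↦4, 2↦1, 3↦4, 4↦3]  zeros at y ∈ ∅
  x = 1: [0↦1, 1↦4, 2↦3, 3↦3, 4↦4]  zeros at y ∈ ∅
  x = 2: [0↦0, 1↦0, 2↦1, 3↦3, 4↦1]  zeros at y ∈ {0, 1}
  x = 3: [0↦0, 1↦2, 2↦0, 3↦4, 4↦4]  zeros at y ∈ {0, 2}
  x = 4: [0↦1, 1↦0, 2↦0, 3↦1, 4↦3]  zeros at y ∈ {1, 2}
Collecting zeros: affine points = {(2, 0), (2, 1), (3, 0), (3, 2), (4, 1), (4, 2)}.
Total count |C(F_5)_aff| = 6.


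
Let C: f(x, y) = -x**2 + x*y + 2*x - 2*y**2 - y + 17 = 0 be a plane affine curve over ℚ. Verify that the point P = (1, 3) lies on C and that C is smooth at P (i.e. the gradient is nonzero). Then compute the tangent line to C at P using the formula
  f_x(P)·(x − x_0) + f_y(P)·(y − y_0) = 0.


Tangent line at P: 3*x - 12*y + 33 = 0.

Step 1: f(1, 3) = 0, so P lies on C.
Step 2: partial derivatives
  f_x(x, y) = -2*x + y + 2, f_y(x, y) = x - 4*y - 1.
  f_x(P) = 3, f_y(P) = -12 (gradient nonzero, so P is smooth).
Step 3: tangent line at P: 3·(x − 1) + -12·(y − 3) = 0.
Expanding: 3*x - 12*y + 33 = 0.


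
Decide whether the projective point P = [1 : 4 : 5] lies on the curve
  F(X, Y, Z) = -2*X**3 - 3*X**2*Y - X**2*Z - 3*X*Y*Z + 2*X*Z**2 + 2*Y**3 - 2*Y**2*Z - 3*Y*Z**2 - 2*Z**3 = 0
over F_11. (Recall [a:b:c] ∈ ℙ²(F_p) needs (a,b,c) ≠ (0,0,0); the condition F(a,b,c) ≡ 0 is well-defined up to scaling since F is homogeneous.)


F(1,4,5) ≡ 5 (mod 11); P is NOT on the curve.

Evaluate F(1, 4, 5) term-by-term (mod 11).
  -2*X**3 ↦ -2·1·1·1 = -2
  -3*X**2*Y ↦ -3·1·4·1 = -12
  -X**2*Z ↦ -1·1·1·5 = -5
  -3*X*Y*Z ↦ -3·1·4·5 = -60
  2*X*Z**2 ↦ 2·1·1·25 = 50
  2*Y**3 ↦ 2·1·64·1 = 128
  -2*Y**2*Z ↦ -2·1·16·5 = -160
  -3*Y*Z**2 ↦ -3·1·4·25 = -300
  -2*Z**3 ↦ -2·1·1·125 = -250
Sum: F(1, 4, 5) = (-2) + (-12) + (-5) + (-60) + (50) + (128) + (-160) + (-300) + (-250) = -611.
Reducing mod 11: -611 ≡ 5 (mod 11).
Since F(a, b, c) ≡ 5 ≠ 0 (mod 11), P does NOT lie on the curve.


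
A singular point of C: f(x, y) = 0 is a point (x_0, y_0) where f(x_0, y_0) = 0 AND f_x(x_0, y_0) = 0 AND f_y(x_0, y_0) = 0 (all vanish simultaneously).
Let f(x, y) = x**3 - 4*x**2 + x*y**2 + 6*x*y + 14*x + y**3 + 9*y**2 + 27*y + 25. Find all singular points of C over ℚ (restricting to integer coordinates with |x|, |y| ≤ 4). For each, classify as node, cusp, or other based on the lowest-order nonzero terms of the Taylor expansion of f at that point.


Singular points: {(1, -3)}; classification: node.

Compute partial derivatives:
  f_x = 3*x**2 - 8*x + y**2 + 6*y + 14.
  f_y = 2*x*y + 6*x + 3*y**2 + 18*y + 27.
Scan x_0 ∈ {−4, ..., 4}. For each x_0, f_y(x_0, y) is a polynomial in y; find its integer roots y ∈ {−4, ..., 4}, then test f_x and f at those candidates.
  x = -4: f_y(-4, y) = 3*y**2 + 10*y + 3; vanishes at y ∈ {-3}. (-4, -3): f_x = 85 ≠ 0.
  x = -3: f_y(-3, y) = 3*y**2 + 12*y + 9; vanishes at y ∈ {-3, -1}. (-3, -3): f_x = 56 ≠ 0; (-3, -1): f_x = 60 ≠ 0.
  x = -2: f_y(-2, y) = 3*y**2 + 14*y + 15; vanishes at y ∈ {-3}. (-2, -3): f_x = 33 ≠ 0.
  x = -1: f_y(-1, y) = 3*y**2 + 16*y + 21; vanishes at y ∈ {-3}. (-1, -3): f_x = 16 ≠ 0.
  x = 0: f_y(0, y) = 3*y**2 + 18*y + 27; vanishes at y ∈ {-3}. (0, -3): f_x = 5 ≠ 0.
  x = 1: f_y(1, y) = 3*y**2 + 20*y + 33; vanishes at y ∈ {-3}. (1, -3): f_x = 0, f = 0 — SINGULAR.
  x = 2: f_y(2, y) = 3*y**2 + 22*y + 39; vanishes at y ∈ {-3}. (2, -3): f_x = 1 ≠ 0.
  x = 3: f_y(3, y) = 3*y**2 + 24*y + 45; vanishes at y ∈ {-3}. (3, -3): f_x = 8 ≠ 0.
  x = 4: f_y(4, y) = 3*y**2 + 26*y + 51; vanishes at y ∈ {-3}. (4, -3): f_x = 21 ≠ 0.
Only singular point on the grid: (1, -3).
Classify: substitute x = 1 + u, y = -3 + v and expand: f = u**3 - u**2 + u*v**2 + v**3 + v**2.
No constant or linear terms (consistent with a singular point). Quadratic part: -u**2 + v**2. Cubic part: u**3 + u*v**2 + v**3.
The quadratic part v**2 - u**2 = (v − u)(v + u) splits into two distinct linear factors, so there are two distinct tangent lines y − -3 = ±(x − 1) — this is a node (ordinary double point).
Classification: node.


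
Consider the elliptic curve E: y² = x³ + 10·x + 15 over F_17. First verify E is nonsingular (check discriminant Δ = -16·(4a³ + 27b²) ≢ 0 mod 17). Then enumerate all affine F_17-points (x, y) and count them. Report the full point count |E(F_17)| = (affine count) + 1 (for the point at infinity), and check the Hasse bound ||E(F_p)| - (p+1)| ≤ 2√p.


Affine points = {(0, 7), (0, 10), (1, 3), (1, 14), (2, 3), (2, 14), (3, 2), (3, 15), (4, 0), (6, 6), (6, 11), (9, 1), (9, 16), (13, 8), (13, 9), (14, 3), (14, 14), (15, 2), (15, 15), (16, 2), (16, 15)}; affine count = 21; |E(F_17)| = 22.

Discriminant check: Δ ∝ 4a³ + 27b² = 4·10³ + 27·15² = 4·1000 + 27·225 ≡ 11 (mod 17). Nonzero ⇒ E is nonsingular.
For each x ∈ F_17, compute rhs = x³ + 10·x + 15 mod 17, then count y ∈ F_17 with y² ≡ rhs.
  x = 0: rhs = 15, matching y values: 7, 10 (2 points).
  x = 1: rhs = 9, matching y values: 3, 14 (2 points).
  x = 2: rhs = 9, matching y values: 3, 14 (2 points).
  x = 3: rhs = 4, matching y values: 2, 15 (2 points).
  x = 4: rhs = 0, matching y values: 0 (1 points).
  x = 5: rhs = 3, matching y values: none (0 points).
  x = 6: rhs = 2, matching y values: 6, 11 (2 points).
  x = 7: rhs = 3, matching y values: none (0 points).
  x = 8: rhs = 12, matching y values: none (0 points).
  x = 9: rhs = 1, matching y values: 1, 16 (2 points).
  x = 10: rhs = 10, matching y values: none (0 points).
  x = 11: rhs = 11, matching y values: none (0 points).
  x = 12: rhs = 10, matching y values: none (0 points).
  x = 13: rhs = 13, matching y values: 8, 9 (2 points).
  x = 14: rhs = 9, matching y values: 3, 14 (2 points).
  x = 15: rhs = 4, matching y values: 2, 15 (2 points).
  x = 16: rhs = 4, matching y values: 2, 15 (2 points).
Total affine count: 21.
Full point count |E(F_17)| = 21 + 1 = 22.
Hasse bound: |22 − (17+1)| = |4| = 4 ≤ 2√17 ≈ 8.2462 ✓.


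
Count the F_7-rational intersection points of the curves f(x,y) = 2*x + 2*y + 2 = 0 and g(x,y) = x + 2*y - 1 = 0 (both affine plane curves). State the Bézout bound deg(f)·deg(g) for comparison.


Common zeros: {(4, 2)}; count = 1; Bézout bound = 1.

deg(f) = 1, deg(g) = 1, so Bézout bound = 1.
Scan x ∈ F_7. For each x, list the y ∈ F_7 with f(x, y) ≡ 0 and those with g(x, y) ≡ 0 (mod 7); the common zeros in that column are the intersection.
  x = 0: f ≡ 0 at y ∈ {6}; g ≡ 0 at y ∈ {4}; common: ∅.
  x = 1: f ≡ 0 at y ∈ {5}; g ≡ 0 at y ∈ {0}; common: ∅.
  x = 2: f ≡ 0 at y ∈ {4}; g ≡ 0 at y ∈ {3}; common: ∅.
  x = 3: f ≡ 0 at y ∈ {3}; g ≡ 0 at y ∈ {6}; common: ∅.
  x = 4: f ≡ 0 at y ∈ {2}; g ≡ 0 at y ∈ {2}; common: {2}.
  x = 5: f ≡ 0 at y ∈ {1}; g ≡ 0 at y ∈ {5}; common: ∅.
  x = 6: f ≡ 0 at y ∈ {0}; g ≡ 0 at y ∈ {1}; common: ∅.
Collecting: common zeros = {(4, 2)}, so the count is 1.
Comparison with the Bézout bound: 1 ≤ 1 = deg(f)·deg(g), as expected for curves with no common component (the bound is attained).


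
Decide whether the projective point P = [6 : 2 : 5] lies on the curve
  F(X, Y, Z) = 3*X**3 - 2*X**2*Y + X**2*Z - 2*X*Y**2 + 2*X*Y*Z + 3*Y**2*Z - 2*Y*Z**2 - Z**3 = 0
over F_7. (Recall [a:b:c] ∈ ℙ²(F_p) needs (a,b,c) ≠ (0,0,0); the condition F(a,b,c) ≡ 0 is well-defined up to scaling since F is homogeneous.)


F(6,2,5) ≡ 3 (mod 7); P is NOT on the curve.

Evaluate F(6, 2, 5) term-by-term (mod 7).
  3*X**3 ↦ 3·216·1·1 = 648
  -2*X**2*Y ↦ -2·36·2·1 = -144
  X**2*Z ↦ 1·36·1·5 = 180
  -2*X*Y**2 ↦ -2·6·4·1 = -48
  2*X*Y*Z ↦ 2·6·2·5 = 120
  3*Y**2*Z ↦ 3·1·4·5 = 60
  -2*Y*Z**2 ↦ -2·1·2·25 = -100
  -Z**3 ↦ -1·1·1·125 = -125
Sum: F(6, 2, 5) = (648) + (-144) + (180) + (-48) + (120) + (60) + (-100) + (-125) = 591.
Reducing mod 7: 591 ≡ 3 (mod 7).
Since F(a, b, c) ≡ 3 ≠ 0 (mod 7), P does NOT lie on the curve.


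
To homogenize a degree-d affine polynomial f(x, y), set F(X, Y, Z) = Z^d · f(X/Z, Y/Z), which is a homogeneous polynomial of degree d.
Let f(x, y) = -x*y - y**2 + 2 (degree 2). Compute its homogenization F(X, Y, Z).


F(X, Y, Z) = -X*Y - Y**2 + 2*Z**2

deg(f) = 2.
Substitute x = X/Z, y = Y/Z into f, then multiply by Z^2.
  monomial -1·x^1·y^1 ↦ -1·X^1·Y^1·Z^0.
  monomial -1·x^0·y^2 ↦ -1·X^0·Y^2·Z^0.
  monomial 2·x^0·y^0 ↦ 2·X^0·Y^0·Z^2.
Collecting: F(X, Y, Z) = -X*Y - Y**2 + 2*Z**2.


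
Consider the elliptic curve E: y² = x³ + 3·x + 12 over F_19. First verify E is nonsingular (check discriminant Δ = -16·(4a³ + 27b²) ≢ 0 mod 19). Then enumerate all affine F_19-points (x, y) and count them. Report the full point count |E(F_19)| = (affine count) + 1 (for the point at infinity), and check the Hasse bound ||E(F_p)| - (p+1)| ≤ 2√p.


Affine points = {(1, 4), (1, 15), (2, 8), (2, 11), (5, 0), (8, 4), (8, 15), (10, 4), (10, 15), (12, 3), (12, 16), (13, 5), (13, 14), (14, 9), (14, 10), (17, 6), (17, 13)}; affine count = 17; |E(F_19)| = 18.

Discriminant check: Δ ∝ 4a³ + 27b² = 4·3³ + 27·12² = 4·27 + 27·144 ≡ 6 (mod 19). Nonzero ⇒ E is nonsingular.
For each x ∈ F_19, compute rhs = x³ + 3·x + 12 mod 19, then count y ∈ F_19 with y² ≡ rhs.
  x = 0: rhs = 12, matching y values: none (0 points).
  x = 1: rhs = 16, matching y values: 4, 15 (2 points).
  x = 2: rhs = 7, matching y values: 8, 11 (2 points).
  x = 3: rhs = 10, matching y values: none (0 points).
  x = 4: rhs = 12, matching y values: none (0 points).
  x = 5: rhs = 0, matching y values: 0 (1 points).
  x = 6: rhs = 18, matching y values: none (0 points).
  x = 7: rhs = 15, matching y values: none (0 points).
  x = 8: rhs = 16, matching y values: 4, 15 (2 points).
  x = 9: rhs = 8, matching y values: none (0 points).
  x = 10: rhs = 16, matching y values: 4, 15 (2 points).
  x = 11: rhs = 8, matching y values: none (0 points).
  x = 12: rhs = 9, matching y values: 3, 16 (2 points).
  x = 13: rhs = 6, matching y values: 5, 14 (2 points).
  x = 14: rhs = 5, matching y values: 9, 10 (2 points).
  x = 15: rhs = 12, matching y values: none (0 points).
  x = 16: rhs = 14, matching y values: none (0 points).
  x = 17: rhs = 17, matching y values: 6, 13 (2 points).
  x = 18: rhs = 8, matching y values: none (0 points).
Total affine count: 17.
Full point count |E(F_19)| = 17 + 1 = 18.
Hasse bound: |18 − (19+1)| = |-2| = 2 ≤ 2√19 ≈ 8.7178 ✓.


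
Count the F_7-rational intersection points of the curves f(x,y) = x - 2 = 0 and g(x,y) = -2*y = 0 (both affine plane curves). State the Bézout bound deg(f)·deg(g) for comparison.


Common zeros: {(2, 0)}; count = 1; Bézout bound = 1.

deg(f) = 1, deg(g) = 1, so Bézout bound = 1.
Scan x ∈ F_7. For each x, list the y ∈ F_7 with f(x, y) ≡ 0 and those with g(x, y) ≡ 0 (mod 7); the common zeros in that column are the intersection.
  x = 0: f ≡ 0 at y ∈ ∅; g ≡ 0 at y ∈ {0}; common: ∅.
  x = 1: f ≡ 0 at y ∈ ∅; g ≡ 0 at y ∈ {0}; common: ∅.
  x = 2: f ≡ 0 at y ∈ {0, 1, 2, 3, 4, 5, 6}; g ≡ 0 at y ∈ {0}; common: {0}.
  x = 3: f ≡ 0 at y ∈ ∅; g ≡ 0 at y ∈ {0}; common: ∅.
  x = 4: f ≡ 0 at y ∈ ∅; g ≡ 0 at y ∈ {0}; common: ∅.
  x = 5: f ≡ 0 at y ∈ ∅; g ≡ 0 at y ∈ {0}; common: ∅.
  x = 6: f ≡ 0 at y ∈ ∅; g ≡ 0 at y ∈ {0}; common: ∅.
Collecting: common zeros = {(2, 0)}, so the count is 1.
Comparison with the Bézout bound: 1 ≤ 1 = deg(f)·deg(g), as expected for curves with no common component (the bound is attained).


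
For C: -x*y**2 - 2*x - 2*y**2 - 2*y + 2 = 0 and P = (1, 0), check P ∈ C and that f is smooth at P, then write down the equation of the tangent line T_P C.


Tangent line at P: -2*x - 2*y + 2 = 0.

Step 1: f(1, 0) = 0, so P lies on C.
Step 2: partial derivatives
  f_x(x, y) = -y**2 - 2, f_y(x, y) = -2*x*y - 4*y - 2.
  f_x(P) = -2, f_y(P) = -2 (gradient nonzero, so P is smooth).
Step 3: tangent line at P: -2·(x − 1) + -2·(y − 0) = 0.
Expanding: -2*x - 2*y + 2 = 0.


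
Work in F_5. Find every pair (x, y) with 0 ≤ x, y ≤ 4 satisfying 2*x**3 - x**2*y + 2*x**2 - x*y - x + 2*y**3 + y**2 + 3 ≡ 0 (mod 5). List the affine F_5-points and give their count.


Affine F_5-points: {(2, 0), (2, 3), (2, 4)}; count = 3.

For each of the 25 pairs (x, y) ∈ F_5², evaluate f(x, y) mod 5. Record the zeros.
  x = 0: [0↦3, 1↦1, 2↦3, 3↦1, 4↦2]  zeros at y ∈ ∅
  x = 1: [0↦1, 1↦2, 2↦2, 3↦3, 4↦2]  zeros at y ∈ ∅
  x = 2: [0↦0, 1↦2, 2↦3, 3↦0, 4↦0]  zeros at y ∈ {0, 3, 4}
  x = 3: [0↦2, 1↦3, 2↦3, 3↦4, 4↦3]  zeros at y ∈ ∅
  x = 4: [0↦4, 1↦2, 2↦4, 3↦2, 4↦3]  zeros at y ∈ ∅
Collecting zeros: affine points = {(2, 0), (2, 3), (2, 4)}.
Total count |C(F_5)_aff| = 3.


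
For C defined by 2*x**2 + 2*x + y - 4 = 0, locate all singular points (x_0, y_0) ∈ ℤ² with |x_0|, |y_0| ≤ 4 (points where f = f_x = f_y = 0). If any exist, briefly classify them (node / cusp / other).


No singular points in the scanned grid; C is smooth there.

Compute partial derivatives:
  f_x = 4*x + 2.
  f_y = 1.
f_y = 1 is a nonzero constant, so f_y never vanishes: no point (x, y) can satisfy f = f_x = f_y = 0. In particular no (x, y) ∈ {−4, ..., 4}² is singular; the curve is smooth.


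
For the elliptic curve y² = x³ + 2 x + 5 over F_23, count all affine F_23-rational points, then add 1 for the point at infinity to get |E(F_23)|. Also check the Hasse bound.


Affine points = {(1, 10), (1, 13), (4, 10), (4, 13), (5, 5), (5, 18), (6, 7), (6, 16), (8, 2), (8, 21), (9, 4), (9, 19), (10, 6), (10, 17), (11, 1), (11, 22), (12, 3), (12, 20), (15, 11), (15, 12), (16, 4), (16, 19), (18, 10), (18, 13), (19, 5), (19, 18), (20, 8), (20, 15), (21, 4), (21, 19), (22, 5), (22, 18)}; affine count = 32; |E(F_23)| = 33.

Discriminant check: Δ ∝ 4a³ + 27b² = 4·2³ + 27·5² = 4·8 + 27·25 ≡ 17 (mod 23). Nonzero ⇒ E is nonsingular.
For each x ∈ F_23, compute rhs = x³ + 2·x + 5 mod 23, then count y ∈ F_23 with y² ≡ rhs.
  x = 0: rhs = 5, matching y values: none (0 points).
  x = 1: rhs = 8, matching y values: 10, 13 (2 points).
  x = 2: rhs = 17, matching y values: none (0 points).
  x = 3: rhs = 15, matching y values: none (0 points).
  x = 4: rhs = 8, matching y values: 10, 13 (2 points).
  x = 5: rhs = 2, matching y values: 5, 18 (2 points).
  x = 6: rhs = 3, matching y values: 7, 16 (2 points).
  x = 7: rhs = 17, matching y values: none (0 points).
  x = 8: rhs = 4, matching y values: 2, 21 (2 points).
  x = 9: rhs = 16, matching y values: 4, 19 (2 points).
  x = 10: rhs = 13, matching y values: 6, 17 (2 points).
  x = 11: rhs = 1, matching y values: 1, 22 (2 points).
  x = 12: rhs = 9, matching y values: 3, 20 (2 points).
  x = 13: rhs = 20, matching y values: none (0 points).
  x = 14: rhs = 17, matching y values: none (0 points).
  x = 15: rhs = 6, matching y values: 11, 12 (2 points).
  x = 16: rhs = 16, matching y values: 4, 19 (2 points).
  x = 17: rhs = 7, matching y values: none (0 points).
  x = 18: rhs = 8, matching y values: 10, 13 (2 points).
  x = 19: rhs = 2, matching y values: 5, 18 (2 points).
  x = 20: rhs = 18, matching y values: 8, 15 (2 points).
  x = 21: rhs = 16, matching y values: 4, 19 (2 points).
  x = 22: rhs = 2, matching y values: 5, 18 (2 points).
Total affine count: 32.
Full point count |E(F_23)| = 32 + 1 = 33.
Hasse bound: |33 − (23+1)| = |9| = 9 ≤ 2√23 ≈ 9.5917 ✓.


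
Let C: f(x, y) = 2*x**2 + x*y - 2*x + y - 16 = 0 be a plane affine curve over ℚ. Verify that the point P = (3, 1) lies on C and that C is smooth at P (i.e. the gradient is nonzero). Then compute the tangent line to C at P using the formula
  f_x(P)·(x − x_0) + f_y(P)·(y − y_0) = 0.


Tangent line at P: 11*x + 4*y - 37 = 0.

Step 1: f(3, 1) = 0, so P lies on C.
Step 2: partial derivatives
  f_x(x, y) = 4*x + y - 2, f_y(x, y) = x + 1.
  f_x(P) = 11, f_y(P) = 4 (gradient nonzero, so P is smooth).
Step 3: tangent line at P: 11·(x − 3) + 4·(y − 1) = 0.
Expanding: 11*x + 4*y - 37 = 0.


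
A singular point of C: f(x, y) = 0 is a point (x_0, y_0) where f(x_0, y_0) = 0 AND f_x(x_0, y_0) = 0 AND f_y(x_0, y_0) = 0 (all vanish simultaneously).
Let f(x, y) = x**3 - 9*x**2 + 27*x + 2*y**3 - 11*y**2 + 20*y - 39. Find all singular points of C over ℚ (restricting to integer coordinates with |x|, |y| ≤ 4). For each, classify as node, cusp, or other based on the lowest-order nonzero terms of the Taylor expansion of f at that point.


Singular points: {(3, 2)}; classification: cusp.

Compute partial derivatives:
  f_x = 3*x**2 - 18*x + 27.
  f_y = 6*y**2 - 22*y + 20.
Scan x_0 ∈ {−4, ..., 4}. For each x_0, f_y(x_0, y) is a polynomial in y; find its integer roots y ∈ {−4, ..., 4}, then test f_x and f at those candidates.
  x = -4: f_y(-4, y) = 6*y**2 - 22*y + 20; vanishes at y ∈ {2}. (-4, 2): f_x = 147 ≠ 0.
  x = -3: f_y(-3, y) = 6*y**2 - 22*y + 20; vanishes at y ∈ {2}. (-3, 2): f_x = 108 ≠ 0.
  x = -2: f_y(-2, y) = 6*y**2 - 22*y + 20; vanishes at y ∈ {2}. (-2, 2): f_x = 75 ≠ 0.
  x = -1: f_y(-1, y) = 6*y**2 - 22*y + 20; vanishes at y ∈ {2}. (-1, 2): f_x = 48 ≠ 0.
  x = 0: f_y(0, y) = 6*y**2 - 22*y + 20; vanishes at y ∈ {2}. (0, 2): f_x = 27 ≠ 0.
  x = 1: f_y(1, y) = 6*y**2 - 22*y + 20; vanishes at y ∈ {2}. (1, 2): f_x = 12 ≠ 0.
  x = 2: f_y(2, y) = 6*y**2 - 22*y + 20; vanishes at y ∈ {2}. (2, 2): f_x = 3 ≠ 0.
  x = 3: f_y(3, y) = 6*y**2 - 22*y + 20; vanishes at y ∈ {2}. (3, 2): f_x = 0, f = 0 — SINGULAR.
  x = 4: f_y(4, y) = 6*y**2 - 22*y + 20; vanishes at y ∈ {2}. (4, 2): f_x = 3 ≠ 0.
Only singular point on the grid: (3, 2).
Classify: substitute x = 3 + u, y = 2 + v and expand: f = u**3 + 2*v**3 + v**2.
No constant or linear terms (consistent with a singular point). Quadratic part: v**2. Cubic part: u**3 + 2*v**3.
The quadratic part v**2 is a perfect square, so there is a single (double) tangent line v = 0, i.e. y = 2. Restricting the cubic part to that line (v = 0) leaves u**3 ≠ 0, so f is not divisible by v and the branch is v² ≈ -u**3 to lowest order — this is a cusp.
Classification: cusp.


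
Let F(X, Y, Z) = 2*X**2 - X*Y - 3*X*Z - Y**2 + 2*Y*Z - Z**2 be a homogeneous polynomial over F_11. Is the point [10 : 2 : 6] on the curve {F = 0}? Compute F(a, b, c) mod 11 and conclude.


F(10,2,6) ≡ 6 (mod 11); P is NOT on the curve.

Evaluate F(10, 2, 6) term-by-term (mod 11).
  2*X**2 ↦ 2·100·1·1 = 200
  -X*Y ↦ -1·10·2·1 = -20
  -3*X*Z ↦ -3·10·1·6 = -180
  -Y**2 ↦ -1·1·4·1 = -4
  2*Y*Z ↦ 2·1·2·6 = 24
  -Z**2 ↦ -1·1·1·36 = -36
Sum: F(10, 2, 6) = (200) + (-20) + (-180) + (-4) + (24) + (-36) = -16.
Reducing mod 11: -16 ≡ 6 (mod 11).
Since F(a, b, c) ≡ 6 ≠ 0 (mod 11), P does NOT lie on the curve.


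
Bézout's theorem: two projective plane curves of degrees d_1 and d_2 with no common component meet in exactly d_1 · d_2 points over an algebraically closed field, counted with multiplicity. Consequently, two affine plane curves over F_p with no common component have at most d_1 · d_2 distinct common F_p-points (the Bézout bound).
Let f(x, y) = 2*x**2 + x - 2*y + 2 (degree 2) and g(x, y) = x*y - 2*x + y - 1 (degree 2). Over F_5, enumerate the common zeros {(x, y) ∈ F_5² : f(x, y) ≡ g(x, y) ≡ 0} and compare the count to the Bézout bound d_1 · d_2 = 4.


Common zeros: {(0, 1)}; count = 1; Bézout bound = 4.

deg(f) = 2, deg(g) = 2, so Bézout bound = 4.
Scan x ∈ F_5. For each x, list the y ∈ F_5 with f(x, y) ≡ 0 and those with g(x, y) ≡ 0 (mod 5); the common zeros in that column are the intersection.
  x = 0: f ≡ 0 at y ∈ {1}; g ≡ 0 at y ∈ {1}; common: {1}.
  x = 1: f ≡ 0 at y ∈ {0}; g ≡ 0 at y ∈ {4}; common: ∅.
  x = 2: f ≡ 0 at y ∈ {1}; g ≡ 0 at y ∈ {0}; common: ∅.
  x = 3: f ≡ 0 at y ∈ {4}; g ≡ 0 at y ∈ {3}; common: ∅.
  x = 4: f ≡ 0 at y ∈ {4}; g ≡ 0 at y ∈ ∅; common: ∅.
Collecting: common zeros = {(0, 1)}, so the count is 1.
Comparison with the Bézout bound: 1 ≤ 4 = deg(f)·deg(g), as expected for curves with no common component (the affine F_5-count falls short of the bound because intersections may lie at infinity, over extension fields, or carry multiplicity).


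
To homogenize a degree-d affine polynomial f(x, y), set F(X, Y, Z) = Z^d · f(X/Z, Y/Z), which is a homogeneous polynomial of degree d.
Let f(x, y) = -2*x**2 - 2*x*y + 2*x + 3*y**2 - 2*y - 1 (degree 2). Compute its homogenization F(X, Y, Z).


F(X, Y, Z) = -2*X**2 - 2*X*Y + 2*X*Z + 3*Y**2 - 2*Y*Z - Z**2

deg(f) = 2.
Substitute x = X/Z, y = Y/Z into f, then multiply by Z^2.
  monomial -2·x^2·y^0 ↦ -2·X^2·Y^0·Z^0.
  monomial -2·x^1·y^1 ↦ -2·X^1·Y^1·Z^0.
  monomial 2·x^1·y^0 ↦ 2·X^1·Y^0·Z^1.
  monomial 3·x^0·y^2 ↦ 3·X^0·Y^2·Z^0.
  monomial -2·x^0·y^1 ↦ -2·X^0·Y^1·Z^1.
  monomial -1·x^0·y^0 ↦ -1·X^0·Y^0·Z^2.
Collecting: F(X, Y, Z) = -2*X**2 - 2*X*Y + 2*X*Z + 3*Y**2 - 2*Y*Z - Z**2.


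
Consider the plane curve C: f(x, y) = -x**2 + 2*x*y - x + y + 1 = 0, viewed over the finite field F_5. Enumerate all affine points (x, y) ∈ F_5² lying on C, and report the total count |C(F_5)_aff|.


Affine F_5-points: {(0, 4), (1, 2), (2, 0), (2, 1), (2, 2), (2, 3), (2, 4), (3, 3), (4, 1)}; count = 9.

For each of the 25 pairs (x, y) ∈ F_5², evaluate f(x, y) mod 5. Record the zeros.
  x = 0: [0↦1, 1↦2, 2↦3, 3↦4, 4↦0]  zeros at y ∈ {4}
  x = 1: [0↦4, 1↦2, 2↦0, 3↦3, 4↦1]  zeros at y ∈ {2}
  x = 2: [0↦0, 1↦0, 2↦0, 3↦0, 4↦0]  zeros at y ∈ {0, 1, 2, 3, 4}
  x = 3: [0↦4, 1↦1, 2↦3, 3↦0, 4↦2]  zeros at y ∈ {3}
  x = 4: [0↦1, 1↦0, 2↦4, 3↦3, 4↦2]  zeros at y ∈ {1}
Collecting zeros: affine points = {(0, 4), (1, 2), (2, 0), (2, 1), (2, 2), (2, 3), (2, 4), (3, 3), (4, 1)}.
Total count |C(F_5)_aff| = 9.


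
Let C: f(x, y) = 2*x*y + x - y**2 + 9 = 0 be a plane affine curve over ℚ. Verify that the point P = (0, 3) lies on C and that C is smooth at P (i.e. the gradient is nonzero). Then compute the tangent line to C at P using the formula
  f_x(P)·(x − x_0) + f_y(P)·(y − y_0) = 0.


Tangent line at P: 7*x - 6*y + 18 = 0.

Step 1: f(0, 3) = 0, so P lies on C.
Step 2: partial derivatives
  f_x(x, y) = 2*y + 1, f_y(x, y) = 2*x - 2*y.
  f_x(P) = 7, f_y(P) = -6 (gradient nonzero, so P is smooth).
Step 3: tangent line at P: 7·(x − 0) + -6·(y − 3) = 0.
Expanding: 7*x - 6*y + 18 = 0.


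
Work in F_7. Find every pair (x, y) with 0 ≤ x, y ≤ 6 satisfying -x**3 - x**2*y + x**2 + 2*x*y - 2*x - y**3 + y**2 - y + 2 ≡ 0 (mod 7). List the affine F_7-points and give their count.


Affine F_7-points: {(1, 0), (1, 1), (2, 1), (4, 1)}; count = 4.

For each of the 49 pairs (x, y) ∈ F_7², evaluate f(x, y) mod 7. Record the zeros.
  x = 0: [0↦2, 1↦1, 2↦3, 3↦2, 4↦6, 5↦2, 6↦5]  zeros at y ∈ ∅
  x = 1: [0↦0, 1↦0, 2↦3, 3↦3, 4↦1, 5↦5, 6↦2]  zeros at y ∈ {0, 1}
  x = 2: [0↦1, 1↦0, 2↦2, 3↦1, 4↦5, 5↦1, 6↦4]  zeros at y ∈ {1}
  x = 3: [0↦6, 1↦2, 2↦1, 3↦4, 4↦5, 5↦5, 6↦5]  zeros at y ∈ ∅
  x = 4: [0↦2, 1↦0, 2↦1, 3↦6, 4↦2, 5↦4, 6↦6]  zeros at y ∈ {1}
  x = 5: [0↦4, 1↦2, 2↦3, 3↦1, 4↦4, 5↦6, 6↦1]  zeros at y ∈ ∅
  x = 6: [0↦6, 1↦2, 2↦1, 3↦4, 4↦5, 5↦5, 6↦5]  zeros at y ∈ ∅
Collecting zeros: affine points = {(1, 0), (1, 1), (2, 1), (4, 1)}.
Total count |C(F_7)_aff| = 4.


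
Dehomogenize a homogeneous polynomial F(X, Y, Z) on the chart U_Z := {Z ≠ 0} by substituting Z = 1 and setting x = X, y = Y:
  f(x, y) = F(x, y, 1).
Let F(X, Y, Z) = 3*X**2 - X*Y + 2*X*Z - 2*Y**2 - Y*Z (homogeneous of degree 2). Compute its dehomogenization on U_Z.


f(x, y) = 3*x**2 - x*y + 2*x - 2*y**2 - y

On U_Z we set Z = 1. Each monomial c·X^i·Y^j·Z^k in F becomes c·x^i·y^j·1^k = c·x^i·y^j.
Substituting Z = 1: F(X, Y, 1) = 3*x**2 - x*y + 2*x - 2*y**2 - y.
Note: deg(f) ≤ deg(F) = 2; strict inequality happens when F is divisible by Z (lost terms).


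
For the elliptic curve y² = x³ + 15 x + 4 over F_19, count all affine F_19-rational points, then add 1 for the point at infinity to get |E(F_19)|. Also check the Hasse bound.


Affine points = {(0, 2), (0, 17), (1, 1), (1, 18), (2, 2), (2, 17), (3, 0), (6, 5), (6, 14), (8, 3), (8, 16), (17, 2), (17, 17), (18, 8), (18, 11)}; affine count = 15; |E(F_19)| = 16.

Discriminant check: Δ ∝ 4a³ + 27b² = 4·15³ + 27·4² = 4·3375 + 27·16 ≡ 5 (mod 19). Nonzero ⇒ E is nonsingular.
For each x ∈ F_19, compute rhs = x³ + 15·x + 4 mod 19, then count y ∈ F_19 with y² ≡ rhs.
  x = 0: rhs = 4, matching y values: 2, 17 (2 points).
  x = 1: rhs = 1, matching y values: 1, 18 (2 points).
  x = 2: rhs = 4, matching y values: 2, 17 (2 points).
  x = 3: rhs = 0, matching y values: 0 (1 points).
  x = 4: rhs = 14, matching y values: none (0 points).
  x = 5: rhs = 14, matching y values: none (0 points).
  x = 6: rhs = 6, matching y values: 5, 14 (2 points).
  x = 7: rhs = 15, matching y values: none (0 points).
  x = 8: rhs = 9, matching y values: 3, 16 (2 points).
  x = 9: rhs = 13, matching y values: none (0 points).
  x = 10: rhs = 14, matching y values: none (0 points).
  x = 11: rhs = 18, matching y values: none (0 points).
  x = 12: rhs = 12, matching y values: none (0 points).
  x = 13: rhs = 2, matching y values: none (0 points).
  x = 14: rhs = 13, matching y values: none (0 points).
  x = 15: rhs = 13, matching y values: none (0 points).
  x = 16: rhs = 8, matching y values: none (0 points).
  x = 17: rhs = 4, matching y values: 2, 17 (2 points).
  x = 18: rhs = 7, matching y values: 8, 11 (2 points).
Total affine count: 15.
Full point count |E(F_19)| = 15 + 1 = 16.
Hasse bound: |16 − (19+1)| = |-4| = 4 ≤ 2√19 ≈ 8.7178 ✓.


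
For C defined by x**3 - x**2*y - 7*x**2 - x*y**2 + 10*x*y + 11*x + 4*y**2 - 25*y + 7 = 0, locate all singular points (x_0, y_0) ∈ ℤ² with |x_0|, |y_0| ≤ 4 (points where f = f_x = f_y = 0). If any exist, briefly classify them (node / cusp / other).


Singular points: {(3, 2)}; classification: cusp.

Compute partial derivatives:
  f_x = 3*x**2 - 2*x*y - 14*x - y**2 + 10*y + 11.
  f_y = -x**2 - 2*x*y + 10*x + 8*y - 25.
Scan x_0 ∈ {−4, ..., 4}. For each x_0, f_y(x_0, y) is a polynomial in y; find its integer roots y ∈ {−4, ..., 4}, then test f_x and f at those candidates.
  x = -4: f_y(-4, y) = 16*y - 81; no integer root y with |y| ≤ 4.
  x = -3: f_y(-3, y) = 14*y - 64; no integer root y with |y| ≤ 4.
  x = -2: f_y(-2, y) = 12*y - 49; no integer root y with |y| ≤ 4.
  x = -1: f_y(-1, y) = 10*y - 36; no integer root y with |y| ≤ 4.
  x = 0: f_y(0, y) = 8*y - 25; no integer root y with |y| ≤ 4.
  x = 1: f_y(1, y) = 6*y - 16; no integer root y with |y| ≤ 4.
  x = 2: f_y(2, y) = 4*y - 9; no integer root y with |y| ≤ 4.
  x = 3: f_y(3, y) = 2*y - 4; vanishes at y ∈ {2}. (3, 2): f_x = 0, f = 0 — SINGULAR.
  x = 4: f_y(4, y) = -1; no integer root y with |y| ≤ 4.
Only singular point on the grid: (3, 2).
Classify: substitute x = 3 + u, y = 2 + v and expand: f = u**3 - u**2*v - u*v**2 + v**2.
No constant or linear terms (consistent with a singular point). Quadratic part: v**2. Cubic part: u**3 - u**2*v - u*v**2.
The quadratic part v**2 is a perfect square, so there is a single (double) tangent line v = 0, i.e. y = 2. Restricting the cubic part to that line (v = 0) leaves u**3 ≠ 0, so f is not divisible by v and the branch is v² ≈ -u**3 to lowest order — this is a cusp.
Classification: cusp.


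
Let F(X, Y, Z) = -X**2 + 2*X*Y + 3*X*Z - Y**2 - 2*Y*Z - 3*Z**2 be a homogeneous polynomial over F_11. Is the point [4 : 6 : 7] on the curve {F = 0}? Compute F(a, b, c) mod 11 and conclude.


F(4,6,7) ≡ 3 (mod 11); P is NOT on the curve.

Evaluate F(4, 6, 7) term-by-term (mod 11).
  -X**2 ↦ -1·16·1·1 = -16
  2*X*Y ↦ 2·4·6·1 = 48
  3*X*Z ↦ 3·4·1·7 = 84
  -Y**2 ↦ -1·1·36·1 = -36
  -2*Y*Z ↦ -2·1·6·7 = -84
  -3*Z**2 ↦ -3·1·1·49 = -147
Sum: F(4, 6, 7) = (-16) + (48) + (84) + (-36) + (-84) + (-147) = -151.
Reducing mod 11: -151 ≡ 3 (mod 11).
Since F(a, b, c) ≡ 3 ≠ 0 (mod 11), P does NOT lie on the curve.
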